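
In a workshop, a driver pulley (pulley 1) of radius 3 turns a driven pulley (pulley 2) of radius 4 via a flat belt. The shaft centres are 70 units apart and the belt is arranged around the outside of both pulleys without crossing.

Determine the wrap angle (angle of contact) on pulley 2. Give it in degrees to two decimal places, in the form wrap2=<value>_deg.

wrap2=181.64_deg

open belt: β = asin((r2−r1)/C) = asin(1/70) = 0.8185°
wrap1 = π − 2β = 178.3629°
wrap2 = π + 2β = 181.6371°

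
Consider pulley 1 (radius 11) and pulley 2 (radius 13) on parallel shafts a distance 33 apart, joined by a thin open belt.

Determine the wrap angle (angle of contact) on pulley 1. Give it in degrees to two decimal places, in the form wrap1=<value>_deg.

wrap1=173.05_deg

open belt: β = asin((r2−r1)/C) = asin(2/33) = 3.4746°
wrap1 = π − 2β = 173.0508°
wrap2 = π + 2β = 186.9492°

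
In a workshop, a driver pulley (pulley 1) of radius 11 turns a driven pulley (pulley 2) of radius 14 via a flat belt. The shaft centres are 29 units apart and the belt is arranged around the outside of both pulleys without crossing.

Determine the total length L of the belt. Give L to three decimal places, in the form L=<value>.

open belt: β = asin((r2−r1)/C) = asin(3/29) = 5.9378°
wrap1 = π − 2β = 168.1245°
wrap2 = π + 2β = 191.8755°
tangent length = C·cosβ = 28.8444
L = r1·wrap1 + r2·wrap2 + 2·C·cosβ = 11·2.9343 + 14·3.3489 + 2·28.8444 = 136.8504

L=136.850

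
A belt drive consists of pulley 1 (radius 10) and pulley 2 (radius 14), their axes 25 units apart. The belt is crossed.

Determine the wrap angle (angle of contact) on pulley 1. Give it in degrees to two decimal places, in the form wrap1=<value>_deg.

wrap1=327.48_deg

crossed belt: β = asin((r1+r2)/C) = asin(24/25) = 73.7398°
wrap1 = wrap2 = π + 2β = 327.4796°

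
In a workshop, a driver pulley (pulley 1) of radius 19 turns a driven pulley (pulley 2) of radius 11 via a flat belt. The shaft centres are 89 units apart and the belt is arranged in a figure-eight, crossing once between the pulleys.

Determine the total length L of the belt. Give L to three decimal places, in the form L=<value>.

L=282.459

crossed belt: β = asin((r1+r2)/C) = asin(30/89) = 19.6990°
wrap1 = wrap2 = π + 2β = 219.3980°
tangent length = C·cosβ = 83.7914
L = (r1+r2)·wrap + 2·C·cosβ = 30·3.8292 + 2·83.7914 = 282.4593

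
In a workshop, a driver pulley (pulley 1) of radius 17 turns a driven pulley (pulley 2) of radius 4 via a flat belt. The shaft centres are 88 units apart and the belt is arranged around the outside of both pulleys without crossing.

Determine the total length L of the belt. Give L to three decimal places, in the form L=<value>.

open belt: β = asin((r2−r1)/C) = asin(-13/88) = -8.4952°
wrap1 = π − 2β = 196.9905°
wrap2 = π + 2β = 163.0095°
tangent length = C·cosβ = 87.0345
L = r1·wrap1 + r2·wrap2 + 2·C·cosβ = 17·3.4381 + 4·2.8451 + 2·87.0345 = 243.8974

L=243.897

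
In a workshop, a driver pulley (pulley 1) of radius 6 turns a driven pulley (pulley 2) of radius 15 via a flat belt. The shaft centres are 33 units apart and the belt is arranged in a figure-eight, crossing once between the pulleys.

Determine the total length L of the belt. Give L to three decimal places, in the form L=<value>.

crossed belt: β = asin((r1+r2)/C) = asin(21/33) = 39.5212°
wrap1 = wrap2 = π + 2β = 259.0424°
tangent length = C·cosβ = 25.4558
L = (r1+r2)·wrap + 2·C·cosβ = 21·4.5211 + 2·25.4558 = 145.8557

L=145.856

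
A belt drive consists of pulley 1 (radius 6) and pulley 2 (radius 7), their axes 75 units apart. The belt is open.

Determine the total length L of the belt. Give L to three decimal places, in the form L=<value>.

open belt: β = asin((r2−r1)/C) = asin(1/75) = 0.7640°
wrap1 = π − 2β = 178.4721°
wrap2 = π + 2β = 181.5279°
tangent length = C·cosβ = 74.9933
L = r1·wrap1 + r2·wrap2 + 2·C·cosβ = 6·3.1149 + 7·3.1683 + 2·74.9933 = 190.8540

L=190.854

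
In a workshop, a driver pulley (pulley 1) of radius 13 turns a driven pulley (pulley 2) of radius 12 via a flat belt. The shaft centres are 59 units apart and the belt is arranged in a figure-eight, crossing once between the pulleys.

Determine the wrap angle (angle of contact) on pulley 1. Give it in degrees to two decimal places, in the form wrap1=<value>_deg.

wrap1=230.14_deg

crossed belt: β = asin((r1+r2)/C) = asin(25/59) = 25.0702°
wrap1 = wrap2 = π + 2β = 230.1405°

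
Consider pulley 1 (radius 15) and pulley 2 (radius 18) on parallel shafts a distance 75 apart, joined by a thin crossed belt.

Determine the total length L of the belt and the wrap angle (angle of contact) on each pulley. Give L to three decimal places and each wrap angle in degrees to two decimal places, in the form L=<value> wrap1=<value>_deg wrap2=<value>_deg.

crossed belt: β = asin((r1+r2)/C) = asin(33/75) = 26.1039°
wrap1 = wrap2 = π + 2β = 232.2078°
tangent length = C·cosβ = 67.3498
L = (r1+r2)·wrap + 2·C·cosβ = 33·4.0528 + 2·67.3498 = 268.4417

L=268.442 wrap1=232.21_deg wrap2=232.21_deg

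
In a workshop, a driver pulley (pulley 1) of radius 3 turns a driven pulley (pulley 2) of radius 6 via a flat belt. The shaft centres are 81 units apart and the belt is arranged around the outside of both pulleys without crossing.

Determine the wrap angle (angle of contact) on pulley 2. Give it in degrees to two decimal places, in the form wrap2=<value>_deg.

open belt: β = asin((r2−r1)/C) = asin(3/81) = 2.1226°
wrap1 = π − 2β = 175.7549°
wrap2 = π + 2β = 184.2451°

wrap2=184.25_deg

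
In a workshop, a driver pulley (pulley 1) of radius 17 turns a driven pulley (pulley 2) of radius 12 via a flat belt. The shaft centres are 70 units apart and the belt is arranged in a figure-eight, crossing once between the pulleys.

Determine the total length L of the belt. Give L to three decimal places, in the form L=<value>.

L=243.302

crossed belt: β = asin((r1+r2)/C) = asin(29/70) = 24.4743°
wrap1 = wrap2 = π + 2β = 228.9487°
tangent length = C·cosβ = 63.7103
L = (r1+r2)·wrap + 2·C·cosβ = 29·3.9959 + 2·63.7103 = 243.3019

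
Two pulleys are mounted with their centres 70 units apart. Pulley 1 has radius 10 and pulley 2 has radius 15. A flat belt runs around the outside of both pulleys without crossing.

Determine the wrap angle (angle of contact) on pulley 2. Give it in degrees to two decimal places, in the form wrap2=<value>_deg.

wrap2=188.19_deg

open belt: β = asin((r2−r1)/C) = asin(5/70) = 4.0960°
wrap1 = π − 2β = 171.8079°
wrap2 = π + 2β = 188.1921°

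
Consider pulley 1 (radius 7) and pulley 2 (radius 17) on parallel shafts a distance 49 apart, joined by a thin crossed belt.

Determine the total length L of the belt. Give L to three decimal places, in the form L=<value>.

L=185.407

crossed belt: β = asin((r1+r2)/C) = asin(24/49) = 29.3272°
wrap1 = wrap2 = π + 2β = 238.6543°
tangent length = C·cosβ = 42.7200
L = (r1+r2)·wrap + 2·C·cosβ = 24·4.1653 + 2·42.7200 = 185.4073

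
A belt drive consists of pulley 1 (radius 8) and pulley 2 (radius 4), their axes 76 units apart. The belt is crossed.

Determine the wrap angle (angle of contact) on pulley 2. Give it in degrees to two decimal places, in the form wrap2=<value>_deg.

crossed belt: β = asin((r1+r2)/C) = asin(12/76) = 9.0847°
wrap1 = wrap2 = π + 2β = 198.1694°

wrap2=198.17_deg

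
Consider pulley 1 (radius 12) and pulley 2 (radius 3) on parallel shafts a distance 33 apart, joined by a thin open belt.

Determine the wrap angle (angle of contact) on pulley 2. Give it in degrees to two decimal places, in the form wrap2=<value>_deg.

wrap2=148.35_deg

open belt: β = asin((r2−r1)/C) = asin(-9/33) = -15.8266°
wrap1 = π − 2β = 211.6532°
wrap2 = π + 2β = 148.3468°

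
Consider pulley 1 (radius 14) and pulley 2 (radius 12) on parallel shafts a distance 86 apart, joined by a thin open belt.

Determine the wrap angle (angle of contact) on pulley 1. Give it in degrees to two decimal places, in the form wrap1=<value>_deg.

wrap1=182.67_deg

open belt: β = asin((r2−r1)/C) = asin(-2/86) = -1.3326°
wrap1 = π − 2β = 182.6652°
wrap2 = π + 2β = 177.3348°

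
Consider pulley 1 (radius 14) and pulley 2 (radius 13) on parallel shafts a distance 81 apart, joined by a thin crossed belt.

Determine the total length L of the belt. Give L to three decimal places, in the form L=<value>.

L=255.909

crossed belt: β = asin((r1+r2)/C) = asin(27/81) = 19.4712°
wrap1 = wrap2 = π + 2β = 218.9424°
tangent length = C·cosβ = 76.3675
L = (r1+r2)·wrap + 2·C·cosβ = 27·3.8213 + 2·76.3675 = 255.9093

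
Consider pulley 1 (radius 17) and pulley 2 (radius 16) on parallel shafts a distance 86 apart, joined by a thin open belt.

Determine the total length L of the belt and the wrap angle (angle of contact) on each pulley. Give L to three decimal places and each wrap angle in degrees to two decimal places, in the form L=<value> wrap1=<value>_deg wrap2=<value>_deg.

L=275.684 wrap1=181.33_deg wrap2=178.67_deg

open belt: β = asin((r2−r1)/C) = asin(-1/86) = -0.6662°
wrap1 = π − 2β = 181.3325°
wrap2 = π + 2β = 178.6675°
tangent length = C·cosβ = 85.9942
L = r1·wrap1 + r2·wrap2 + 2·C·cosβ = 17·3.1648 + 16·3.1183 + 2·85.9942 = 275.6842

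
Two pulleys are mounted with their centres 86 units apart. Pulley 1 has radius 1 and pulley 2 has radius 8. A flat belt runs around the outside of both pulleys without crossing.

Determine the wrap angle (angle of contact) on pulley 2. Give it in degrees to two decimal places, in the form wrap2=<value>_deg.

open belt: β = asin((r2−r1)/C) = asin(7/86) = 4.6688°
wrap1 = π − 2β = 170.6625°
wrap2 = π + 2β = 189.3375°

wrap2=189.34_deg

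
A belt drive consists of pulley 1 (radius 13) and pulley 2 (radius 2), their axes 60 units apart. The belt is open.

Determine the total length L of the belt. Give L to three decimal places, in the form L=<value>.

L=169.146

open belt: β = asin((r2−r1)/C) = asin(-11/60) = -10.5640°
wrap1 = π − 2β = 201.1280°
wrap2 = π + 2β = 158.8720°
tangent length = C·cosβ = 58.9830
L = r1·wrap1 + r2·wrap2 + 2·C·cosβ = 13·3.5103 + 2·2.7728 + 2·58.9830 = 169.1463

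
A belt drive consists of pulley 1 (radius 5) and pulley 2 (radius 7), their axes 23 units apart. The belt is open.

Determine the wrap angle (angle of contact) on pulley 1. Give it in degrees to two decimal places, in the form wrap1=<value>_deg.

wrap1=170.02_deg

open belt: β = asin((r2−r1)/C) = asin(2/23) = 4.9885°
wrap1 = π − 2β = 170.0229°
wrap2 = π + 2β = 189.9771°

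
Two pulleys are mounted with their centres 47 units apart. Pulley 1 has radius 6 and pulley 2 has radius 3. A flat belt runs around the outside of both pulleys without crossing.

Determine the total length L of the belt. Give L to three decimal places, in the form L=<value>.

open belt: β = asin((r2−r1)/C) = asin(-3/47) = -3.6597°
wrap1 = π − 2β = 187.3193°
wrap2 = π + 2β = 172.6807°
tangent length = C·cosβ = 46.9042
L = r1·wrap1 + r2·wrap2 + 2·C·cosβ = 6·3.2693 + 3·3.0138 + 2·46.9042 = 122.4659

L=122.466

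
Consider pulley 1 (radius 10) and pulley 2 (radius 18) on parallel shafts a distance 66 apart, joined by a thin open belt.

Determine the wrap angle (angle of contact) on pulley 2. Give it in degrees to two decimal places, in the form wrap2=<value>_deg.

open belt: β = asin((r2−r1)/C) = asin(8/66) = 6.9621°
wrap1 = π − 2β = 166.0759°
wrap2 = π + 2β = 193.9241°

wrap2=193.92_deg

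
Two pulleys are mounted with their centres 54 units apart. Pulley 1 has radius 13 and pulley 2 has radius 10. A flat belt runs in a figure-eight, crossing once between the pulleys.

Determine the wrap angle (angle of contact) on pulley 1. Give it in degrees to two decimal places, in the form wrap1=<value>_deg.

crossed belt: β = asin((r1+r2)/C) = asin(23/54) = 25.2093°
wrap1 = wrap2 = π + 2β = 230.4186°

wrap1=230.42_deg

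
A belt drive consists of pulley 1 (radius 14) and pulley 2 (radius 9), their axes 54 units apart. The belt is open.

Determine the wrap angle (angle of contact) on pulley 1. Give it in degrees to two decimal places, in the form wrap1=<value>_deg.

wrap1=190.63_deg

open belt: β = asin((r2−r1)/C) = asin(-5/54) = -5.3128°
wrap1 = π − 2β = 190.6255°
wrap2 = π + 2β = 169.3745°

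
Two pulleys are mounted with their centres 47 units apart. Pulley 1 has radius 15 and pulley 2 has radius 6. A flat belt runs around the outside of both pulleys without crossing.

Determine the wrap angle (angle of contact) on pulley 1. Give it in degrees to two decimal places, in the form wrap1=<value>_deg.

wrap1=202.08_deg

open belt: β = asin((r2−r1)/C) = asin(-9/47) = -11.0397°
wrap1 = π − 2β = 202.0794°
wrap2 = π + 2β = 157.9206°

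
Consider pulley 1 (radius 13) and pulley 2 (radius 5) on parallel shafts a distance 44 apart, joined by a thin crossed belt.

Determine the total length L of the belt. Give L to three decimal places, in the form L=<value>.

crossed belt: β = asin((r1+r2)/C) = asin(18/44) = 24.1477°
wrap1 = wrap2 = π + 2β = 228.2955°
tangent length = C·cosβ = 40.1497
L = (r1+r2)·wrap + 2·C·cosβ = 18·3.9845 + 2·40.1497 = 152.0206

L=152.021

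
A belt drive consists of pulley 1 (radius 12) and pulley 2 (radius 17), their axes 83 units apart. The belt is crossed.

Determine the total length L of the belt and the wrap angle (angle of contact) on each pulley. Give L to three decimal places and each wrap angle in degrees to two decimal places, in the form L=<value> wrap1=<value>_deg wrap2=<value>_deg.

crossed belt: β = asin((r1+r2)/C) = asin(29/83) = 20.4505°
wrap1 = wrap2 = π + 2β = 220.9009°
tangent length = C·cosβ = 77.7689
L = (r1+r2)·wrap + 2·C·cosβ = 29·3.8554 + 2·77.7689 = 267.3458

L=267.346 wrap1=220.90_deg wrap2=220.90_deg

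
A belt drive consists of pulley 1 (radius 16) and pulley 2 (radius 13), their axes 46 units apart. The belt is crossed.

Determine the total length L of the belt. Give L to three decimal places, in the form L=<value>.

crossed belt: β = asin((r1+r2)/C) = asin(29/46) = 39.0822°
wrap1 = wrap2 = π + 2β = 258.1644°
tangent length = C·cosβ = 35.7071
L = (r1+r2)·wrap + 2·C·cosβ = 29·4.5058 + 2·35.7071 = 202.0830

L=202.083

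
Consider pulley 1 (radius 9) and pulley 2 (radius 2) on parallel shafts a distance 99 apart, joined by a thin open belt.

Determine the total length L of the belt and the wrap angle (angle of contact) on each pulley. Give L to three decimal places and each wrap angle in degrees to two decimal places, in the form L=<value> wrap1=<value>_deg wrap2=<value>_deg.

open belt: β = asin((r2−r1)/C) = asin(-7/99) = -4.0546°
wrap1 = π − 2β = 188.1092°
wrap2 = π + 2β = 171.8908°
tangent length = C·cosβ = 98.7522
L = r1·wrap1 + r2·wrap2 + 2·C·cosβ = 9·3.2831 + 2·3.0001 + 2·98.7522 = 233.0527

L=233.053 wrap1=188.11_deg wrap2=171.89_deg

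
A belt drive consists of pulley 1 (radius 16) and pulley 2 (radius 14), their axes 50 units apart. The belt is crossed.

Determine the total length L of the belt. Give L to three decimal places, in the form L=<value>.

crossed belt: β = asin((r1+r2)/C) = asin(30/50) = 36.8699°
wrap1 = wrap2 = π + 2β = 253.7398°
tangent length = C·cosβ = 40.0000
L = (r1+r2)·wrap + 2·C·cosβ = 30·4.4286 + 2·40.0000 = 212.8578

L=212.858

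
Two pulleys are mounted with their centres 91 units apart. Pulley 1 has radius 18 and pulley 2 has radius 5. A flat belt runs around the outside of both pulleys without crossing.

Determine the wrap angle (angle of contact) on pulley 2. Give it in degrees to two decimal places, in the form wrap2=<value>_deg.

wrap2=163.57_deg

open belt: β = asin((r2−r1)/C) = asin(-13/91) = -8.2132°
wrap1 = π − 2β = 196.4264°
wrap2 = π + 2β = 163.5736°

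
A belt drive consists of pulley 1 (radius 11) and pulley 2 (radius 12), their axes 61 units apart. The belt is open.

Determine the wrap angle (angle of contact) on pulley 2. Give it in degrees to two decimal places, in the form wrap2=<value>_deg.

wrap2=181.88_deg

open belt: β = asin((r2−r1)/C) = asin(1/61) = 0.9393°
wrap1 = π − 2β = 178.1214°
wrap2 = π + 2β = 181.8786°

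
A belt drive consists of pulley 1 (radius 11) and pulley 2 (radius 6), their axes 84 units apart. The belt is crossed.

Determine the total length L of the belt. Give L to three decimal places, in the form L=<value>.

L=224.859

crossed belt: β = asin((r1+r2)/C) = asin(17/84) = 11.6762°
wrap1 = wrap2 = π + 2β = 203.3525°
tangent length = C·cosβ = 82.2618
L = (r1+r2)·wrap + 2·C·cosβ = 17·3.5492 + 2·82.2618 = 224.8594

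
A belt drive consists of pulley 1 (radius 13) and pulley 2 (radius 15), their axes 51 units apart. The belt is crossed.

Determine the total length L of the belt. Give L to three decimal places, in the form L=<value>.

crossed belt: β = asin((r1+r2)/C) = asin(28/51) = 33.2998°
wrap1 = wrap2 = π + 2β = 246.5996°
tangent length = C·cosβ = 42.6263
L = (r1+r2)·wrap + 2·C·cosβ = 28·4.3040 + 2·42.6263 = 205.7638

L=205.764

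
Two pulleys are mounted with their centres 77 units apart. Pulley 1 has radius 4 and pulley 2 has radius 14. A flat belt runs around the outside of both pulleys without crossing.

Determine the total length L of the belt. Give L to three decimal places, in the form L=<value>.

open belt: β = asin((r2−r1)/C) = asin(10/77) = 7.4621°
wrap1 = π − 2β = 165.0758°
wrap2 = π + 2β = 194.9242°
tangent length = C·cosβ = 76.3479
L = r1·wrap1 + r2·wrap2 + 2·C·cosβ = 4·2.8811 + 14·3.4021 + 2·76.3479 = 211.8492

L=211.849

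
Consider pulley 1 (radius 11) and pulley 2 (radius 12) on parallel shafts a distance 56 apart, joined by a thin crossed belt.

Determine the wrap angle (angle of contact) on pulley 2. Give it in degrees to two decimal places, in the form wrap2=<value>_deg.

wrap2=228.50_deg

crossed belt: β = asin((r1+r2)/C) = asin(23/56) = 24.2497°
wrap1 = wrap2 = π + 2β = 228.4994°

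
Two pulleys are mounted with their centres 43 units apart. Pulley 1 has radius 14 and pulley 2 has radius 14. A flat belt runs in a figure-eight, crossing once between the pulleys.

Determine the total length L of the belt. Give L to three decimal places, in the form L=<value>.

L=192.944

crossed belt: β = asin((r1+r2)/C) = asin(28/43) = 40.6293°
wrap1 = wrap2 = π + 2β = 261.2587°
tangent length = C·cosβ = 32.6343
L = (r1+r2)·wrap + 2·C·cosβ = 28·4.5598 + 2·32.6343 = 192.9437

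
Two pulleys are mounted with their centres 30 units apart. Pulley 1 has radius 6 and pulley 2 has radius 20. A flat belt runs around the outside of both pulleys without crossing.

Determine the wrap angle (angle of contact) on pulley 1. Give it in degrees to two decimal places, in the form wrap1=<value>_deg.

wrap1=124.36_deg

open belt: β = asin((r2−r1)/C) = asin(14/30) = 27.8181°
wrap1 = π − 2β = 124.3637°
wrap2 = π + 2β = 235.6363°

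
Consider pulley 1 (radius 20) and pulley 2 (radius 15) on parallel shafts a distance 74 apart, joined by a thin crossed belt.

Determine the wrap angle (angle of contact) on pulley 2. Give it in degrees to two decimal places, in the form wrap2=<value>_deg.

crossed belt: β = asin((r1+r2)/C) = asin(35/74) = 28.2275°
wrap1 = wrap2 = π + 2β = 236.4549°

wrap2=236.45_deg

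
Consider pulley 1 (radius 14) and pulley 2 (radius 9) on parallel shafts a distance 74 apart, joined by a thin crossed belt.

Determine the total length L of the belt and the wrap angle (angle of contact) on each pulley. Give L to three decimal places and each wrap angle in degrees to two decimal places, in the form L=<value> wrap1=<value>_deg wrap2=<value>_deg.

crossed belt: β = asin((r1+r2)/C) = asin(23/74) = 18.1081°
wrap1 = wrap2 = π + 2β = 216.2162°
tangent length = C·cosβ = 70.3349
L = (r1+r2)·wrap + 2·C·cosβ = 23·3.7737 + 2·70.3349 = 227.4646

L=227.465 wrap1=216.22_deg wrap2=216.22_deg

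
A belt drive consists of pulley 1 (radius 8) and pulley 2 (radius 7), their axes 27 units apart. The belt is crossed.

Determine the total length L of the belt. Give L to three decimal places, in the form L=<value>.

crossed belt: β = asin((r1+r2)/C) = asin(15/27) = 33.7490°
wrap1 = wrap2 = π + 2β = 247.4980°
tangent length = C·cosβ = 22.4499
L = (r1+r2)·wrap + 2·C·cosβ = 15·4.3197 + 2·22.4499 = 109.6947

L=109.695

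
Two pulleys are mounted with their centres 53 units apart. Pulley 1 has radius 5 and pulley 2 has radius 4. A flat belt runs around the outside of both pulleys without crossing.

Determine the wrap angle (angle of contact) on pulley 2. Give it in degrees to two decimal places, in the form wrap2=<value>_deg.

open belt: β = asin((r2−r1)/C) = asin(-1/53) = -1.0811°
wrap1 = π − 2β = 182.1622°
wrap2 = π + 2β = 177.8378°

wrap2=177.84_deg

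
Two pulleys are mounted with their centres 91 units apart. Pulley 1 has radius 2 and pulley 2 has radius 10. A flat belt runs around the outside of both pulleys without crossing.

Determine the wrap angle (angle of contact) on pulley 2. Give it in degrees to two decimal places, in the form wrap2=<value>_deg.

wrap2=190.09_deg

open belt: β = asin((r2−r1)/C) = asin(8/91) = 5.0435°
wrap1 = π − 2β = 169.9130°
wrap2 = π + 2β = 190.0870°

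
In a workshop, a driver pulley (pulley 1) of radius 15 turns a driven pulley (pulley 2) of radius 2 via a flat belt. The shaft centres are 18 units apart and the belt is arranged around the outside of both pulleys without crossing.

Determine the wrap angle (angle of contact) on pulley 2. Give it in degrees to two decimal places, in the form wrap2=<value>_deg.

wrap2=87.52_deg

open belt: β = asin((r2−r1)/C) = asin(-13/18) = -46.2383°
wrap1 = π − 2β = 272.4765°
wrap2 = π + 2β = 87.5235°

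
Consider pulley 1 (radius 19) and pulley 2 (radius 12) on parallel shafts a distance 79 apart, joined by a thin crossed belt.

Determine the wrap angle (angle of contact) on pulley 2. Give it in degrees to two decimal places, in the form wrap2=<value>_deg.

wrap2=226.21_deg

crossed belt: β = asin((r1+r2)/C) = asin(31/79) = 23.1042°
wrap1 = wrap2 = π + 2β = 226.2085°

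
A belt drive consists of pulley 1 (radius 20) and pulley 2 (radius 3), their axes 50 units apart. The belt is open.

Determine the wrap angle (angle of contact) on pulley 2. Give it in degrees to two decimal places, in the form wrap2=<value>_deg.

open belt: β = asin((r2−r1)/C) = asin(-17/50) = -19.8769°
wrap1 = π − 2β = 219.7537°
wrap2 = π + 2β = 140.2463°

wrap2=140.25_deg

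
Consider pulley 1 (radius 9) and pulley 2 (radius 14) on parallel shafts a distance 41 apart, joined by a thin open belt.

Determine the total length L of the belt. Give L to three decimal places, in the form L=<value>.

L=154.867

open belt: β = asin((r2−r1)/C) = asin(5/41) = 7.0047°
wrap1 = π − 2β = 165.9905°
wrap2 = π + 2β = 194.0095°
tangent length = C·cosβ = 40.6940
L = r1·wrap1 + r2·wrap2 + 2·C·cosβ = 9·2.8971 + 14·3.3861 + 2·40.6940 = 154.8671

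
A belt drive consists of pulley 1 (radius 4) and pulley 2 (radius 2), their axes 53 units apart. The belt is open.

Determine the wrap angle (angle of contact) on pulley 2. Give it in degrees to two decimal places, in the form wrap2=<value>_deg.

open belt: β = asin((r2−r1)/C) = asin(-2/53) = -2.1626°
wrap1 = π − 2β = 184.3252°
wrap2 = π + 2β = 175.6748°

wrap2=175.67_deg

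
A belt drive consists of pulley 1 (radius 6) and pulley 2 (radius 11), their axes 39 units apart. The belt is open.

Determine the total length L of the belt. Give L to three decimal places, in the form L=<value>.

open belt: β = asin((r2−r1)/C) = asin(5/39) = 7.3659°
wrap1 = π − 2β = 165.2682°
wrap2 = π + 2β = 194.7318°
tangent length = C·cosβ = 38.6782
L = r1·wrap1 + r2·wrap2 + 2·C·cosβ = 6·2.8845 + 11·3.3987 + 2·38.6782 = 132.0490

L=132.049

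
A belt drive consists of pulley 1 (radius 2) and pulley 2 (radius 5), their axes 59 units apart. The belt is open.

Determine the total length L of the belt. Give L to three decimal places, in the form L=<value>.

open belt: β = asin((r2−r1)/C) = asin(3/59) = 2.9146°
wrap1 = π − 2β = 174.1708°
wrap2 = π + 2β = 185.8292°
tangent length = C·cosβ = 58.9237
L = r1·wrap1 + r2·wrap2 + 2·C·cosβ = 2·3.0399 + 5·3.2433 + 2·58.9237 = 140.1437

L=140.144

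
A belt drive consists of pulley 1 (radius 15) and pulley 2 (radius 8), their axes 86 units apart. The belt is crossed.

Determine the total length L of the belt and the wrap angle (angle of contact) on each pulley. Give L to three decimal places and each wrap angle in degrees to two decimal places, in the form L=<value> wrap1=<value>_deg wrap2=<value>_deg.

L=250.445 wrap1=211.02_deg wrap2=211.02_deg

crossed belt: β = asin((r1+r2)/C) = asin(23/86) = 15.5121°
wrap1 = wrap2 = π + 2β = 211.0242°
tangent length = C·cosβ = 82.8674
L = (r1+r2)·wrap + 2·C·cosβ = 23·3.6831 + 2·82.8674 = 250.4453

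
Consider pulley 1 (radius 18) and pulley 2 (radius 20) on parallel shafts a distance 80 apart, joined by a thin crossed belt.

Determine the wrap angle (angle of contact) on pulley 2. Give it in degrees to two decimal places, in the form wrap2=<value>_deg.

crossed belt: β = asin((r1+r2)/C) = asin(38/80) = 28.3594°
wrap1 = wrap2 = π + 2β = 236.7187°

wrap2=236.72_deg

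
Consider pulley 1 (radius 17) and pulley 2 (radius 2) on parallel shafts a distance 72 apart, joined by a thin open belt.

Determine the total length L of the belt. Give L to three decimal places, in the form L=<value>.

L=206.827

open belt: β = asin((r2−r1)/C) = asin(-15/72) = -12.0247°
wrap1 = π − 2β = 204.0494°
wrap2 = π + 2β = 155.9506°
tangent length = C·cosβ = 70.4202
L = r1·wrap1 + r2·wrap2 + 2·C·cosβ = 17·3.5613 + 2·2.7219 + 2·70.4202 = 206.8267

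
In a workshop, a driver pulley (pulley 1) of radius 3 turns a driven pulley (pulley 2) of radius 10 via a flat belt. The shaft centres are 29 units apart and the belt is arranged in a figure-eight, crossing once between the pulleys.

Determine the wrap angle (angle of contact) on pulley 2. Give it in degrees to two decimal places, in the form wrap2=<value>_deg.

wrap2=233.27_deg

crossed belt: β = asin((r1+r2)/C) = asin(13/29) = 26.6331°
wrap1 = wrap2 = π + 2β = 233.2662°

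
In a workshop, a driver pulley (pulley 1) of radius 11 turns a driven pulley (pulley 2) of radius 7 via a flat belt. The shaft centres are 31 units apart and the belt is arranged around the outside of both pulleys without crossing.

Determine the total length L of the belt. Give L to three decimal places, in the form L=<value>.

L=119.066

open belt: β = asin((r2−r1)/C) = asin(-4/31) = -7.4137°
wrap1 = π − 2β = 194.8273°
wrap2 = π + 2β = 165.1727°
tangent length = C·cosβ = 30.7409
L = r1·wrap1 + r2·wrap2 + 2·C·cosβ = 11·3.4004 + 7·2.8828 + 2·30.7409 = 119.0655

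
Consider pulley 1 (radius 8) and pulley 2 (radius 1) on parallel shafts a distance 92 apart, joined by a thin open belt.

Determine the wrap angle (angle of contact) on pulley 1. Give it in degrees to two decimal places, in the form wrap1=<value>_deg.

open belt: β = asin((r2−r1)/C) = asin(-7/92) = -4.3637°
wrap1 = π − 2β = 188.7274°
wrap2 = π + 2β = 171.2726°

wrap1=188.73_deg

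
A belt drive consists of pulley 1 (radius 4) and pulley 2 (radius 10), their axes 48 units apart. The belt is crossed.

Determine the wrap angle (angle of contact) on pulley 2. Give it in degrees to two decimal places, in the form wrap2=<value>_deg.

wrap2=213.92_deg

crossed belt: β = asin((r1+r2)/C) = asin(14/48) = 16.9578°
wrap1 = wrap2 = π + 2β = 213.9155°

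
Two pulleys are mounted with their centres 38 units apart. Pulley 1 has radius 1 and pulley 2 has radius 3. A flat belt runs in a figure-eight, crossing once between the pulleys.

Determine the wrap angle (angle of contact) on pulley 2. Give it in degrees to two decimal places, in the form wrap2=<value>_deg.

crossed belt: β = asin((r1+r2)/C) = asin(4/38) = 6.0423°
wrap1 = wrap2 = π + 2β = 192.0847°

wrap2=192.08_deg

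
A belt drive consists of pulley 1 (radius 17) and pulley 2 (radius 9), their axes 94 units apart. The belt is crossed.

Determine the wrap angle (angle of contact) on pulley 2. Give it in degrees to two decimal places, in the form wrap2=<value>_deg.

crossed belt: β = asin((r1+r2)/C) = asin(26/94) = 16.0571°
wrap1 = wrap2 = π + 2β = 212.1143°

wrap2=212.11_deg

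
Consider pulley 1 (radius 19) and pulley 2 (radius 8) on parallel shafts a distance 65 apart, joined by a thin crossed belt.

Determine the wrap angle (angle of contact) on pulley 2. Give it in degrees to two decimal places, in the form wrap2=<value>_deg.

wrap2=229.09_deg

crossed belt: β = asin((r1+r2)/C) = asin(27/65) = 24.5435°
wrap1 = wrap2 = π + 2β = 229.0871°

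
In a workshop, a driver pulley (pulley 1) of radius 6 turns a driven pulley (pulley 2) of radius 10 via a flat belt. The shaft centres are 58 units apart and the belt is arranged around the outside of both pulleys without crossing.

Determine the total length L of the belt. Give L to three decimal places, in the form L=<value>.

open belt: β = asin((r2−r1)/C) = asin(4/58) = 3.9546°
wrap1 = π − 2β = 172.0909°
wrap2 = π + 2β = 187.9091°
tangent length = C·cosβ = 57.8619
L = r1·wrap1 + r2·wrap2 + 2·C·cosβ = 6·3.0036 + 10·3.2796 + 2·57.8619 = 166.5415

L=166.541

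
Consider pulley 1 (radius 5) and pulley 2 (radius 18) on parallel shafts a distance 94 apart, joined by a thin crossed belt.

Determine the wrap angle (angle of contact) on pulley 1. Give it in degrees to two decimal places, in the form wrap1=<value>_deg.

crossed belt: β = asin((r1+r2)/C) = asin(23/94) = 14.1630°
wrap1 = wrap2 = π + 2β = 208.3259°

wrap1=208.33_deg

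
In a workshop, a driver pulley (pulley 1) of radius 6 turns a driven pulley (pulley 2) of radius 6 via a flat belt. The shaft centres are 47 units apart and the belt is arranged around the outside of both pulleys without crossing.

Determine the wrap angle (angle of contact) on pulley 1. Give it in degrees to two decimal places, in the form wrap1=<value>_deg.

wrap1=180.00_deg

open belt: β = asin((r2−r1)/C) = asin(0/47) = 0.0000°
wrap1 = π − 2β = 180.0000°
wrap2 = π + 2β = 180.0000°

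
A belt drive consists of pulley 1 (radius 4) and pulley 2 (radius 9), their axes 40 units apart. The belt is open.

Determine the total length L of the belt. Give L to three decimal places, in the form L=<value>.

open belt: β = asin((r2−r1)/C) = asin(5/40) = 7.1808°
wrap1 = π − 2β = 165.6385°
wrap2 = π + 2β = 194.3615°
tangent length = C·cosβ = 39.6863
L = r1·wrap1 + r2·wrap2 + 2·C·cosβ = 4·2.8909 + 9·3.3922 + 2·39.6863 = 121.4665

L=121.467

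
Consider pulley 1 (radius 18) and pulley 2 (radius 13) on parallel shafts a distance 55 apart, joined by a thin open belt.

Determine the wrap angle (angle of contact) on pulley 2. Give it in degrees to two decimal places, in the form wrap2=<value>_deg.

wrap2=169.57_deg

open belt: β = asin((r2−r1)/C) = asin(-5/55) = -5.2159°
wrap1 = π − 2β = 190.4318°
wrap2 = π + 2β = 169.5682°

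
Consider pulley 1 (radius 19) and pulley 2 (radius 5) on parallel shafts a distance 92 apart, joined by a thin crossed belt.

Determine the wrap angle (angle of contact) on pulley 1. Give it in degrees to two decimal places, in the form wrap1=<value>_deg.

crossed belt: β = asin((r1+r2)/C) = asin(24/92) = 15.1217°
wrap1 = wrap2 = π + 2β = 210.2433°

wrap1=210.24_deg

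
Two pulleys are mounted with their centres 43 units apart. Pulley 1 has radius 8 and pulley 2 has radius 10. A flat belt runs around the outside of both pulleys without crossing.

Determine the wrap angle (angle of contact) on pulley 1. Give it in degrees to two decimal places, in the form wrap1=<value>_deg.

wrap1=174.67_deg

open belt: β = asin((r2−r1)/C) = asin(2/43) = 2.6659°
wrap1 = π − 2β = 174.6682°
wrap2 = π + 2β = 185.3318°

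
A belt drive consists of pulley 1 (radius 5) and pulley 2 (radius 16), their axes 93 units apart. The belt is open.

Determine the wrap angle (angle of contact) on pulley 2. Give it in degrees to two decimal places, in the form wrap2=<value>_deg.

open belt: β = asin((r2−r1)/C) = asin(11/93) = 6.7928°
wrap1 = π − 2β = 166.4144°
wrap2 = π + 2β = 193.5856°

wrap2=193.59_deg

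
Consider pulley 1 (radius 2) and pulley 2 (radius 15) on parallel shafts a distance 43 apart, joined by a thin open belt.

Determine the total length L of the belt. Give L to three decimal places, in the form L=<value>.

open belt: β = asin((r2−r1)/C) = asin(13/43) = 17.5973°
wrap1 = π − 2β = 144.8053°
wrap2 = π + 2β = 215.1947°
tangent length = C·cosβ = 40.9878
L = r1·wrap1 + r2·wrap2 + 2·C·cosβ = 2·2.5273 + 15·3.7559 + 2·40.9878 = 143.3681

L=143.368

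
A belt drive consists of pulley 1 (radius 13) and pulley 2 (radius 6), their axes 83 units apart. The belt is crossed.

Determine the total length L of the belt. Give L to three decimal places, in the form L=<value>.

crossed belt: β = asin((r1+r2)/C) = asin(19/83) = 13.2332°
wrap1 = wrap2 = π + 2β = 206.4665°
tangent length = C·cosβ = 80.7960
L = (r1+r2)·wrap + 2·C·cosβ = 19·3.6035 + 2·80.7960 = 230.0590

L=230.059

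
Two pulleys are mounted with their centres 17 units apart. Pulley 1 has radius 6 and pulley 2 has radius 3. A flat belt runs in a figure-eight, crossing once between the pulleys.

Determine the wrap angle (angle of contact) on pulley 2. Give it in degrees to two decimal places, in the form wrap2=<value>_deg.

wrap2=243.93_deg

crossed belt: β = asin((r1+r2)/C) = asin(9/17) = 31.9657°
wrap1 = wrap2 = π + 2β = 243.9314°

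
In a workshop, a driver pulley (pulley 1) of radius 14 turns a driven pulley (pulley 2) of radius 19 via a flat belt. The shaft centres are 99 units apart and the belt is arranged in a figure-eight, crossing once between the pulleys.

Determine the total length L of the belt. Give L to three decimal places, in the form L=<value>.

L=312.778

crossed belt: β = asin((r1+r2)/C) = asin(33/99) = 19.4712°
wrap1 = wrap2 = π + 2β = 218.9424°
tangent length = C·cosβ = 93.3381
L = (r1+r2)·wrap + 2·C·cosβ = 33·3.8213 + 2·93.3381 = 312.7780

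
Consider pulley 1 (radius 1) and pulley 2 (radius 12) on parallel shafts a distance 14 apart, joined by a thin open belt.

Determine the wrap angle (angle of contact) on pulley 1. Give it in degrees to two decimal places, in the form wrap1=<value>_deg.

wrap1=76.43_deg

open belt: β = asin((r2−r1)/C) = asin(11/14) = 51.7868°
wrap1 = π − 2β = 76.4264°
wrap2 = π + 2β = 283.5736°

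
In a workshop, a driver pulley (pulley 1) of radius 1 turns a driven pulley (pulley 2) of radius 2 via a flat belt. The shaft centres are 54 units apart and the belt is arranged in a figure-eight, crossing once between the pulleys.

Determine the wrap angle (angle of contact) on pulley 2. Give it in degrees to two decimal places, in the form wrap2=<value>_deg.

wrap2=186.37_deg

crossed belt: β = asin((r1+r2)/C) = asin(3/54) = 3.1847°
wrap1 = wrap2 = π + 2β = 186.3695°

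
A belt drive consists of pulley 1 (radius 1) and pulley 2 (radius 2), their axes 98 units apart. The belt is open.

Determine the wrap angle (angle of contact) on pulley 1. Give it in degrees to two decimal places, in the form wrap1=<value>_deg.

wrap1=178.83_deg

open belt: β = asin((r2−r1)/C) = asin(1/98) = 0.5847°
wrap1 = π − 2β = 178.8307°
wrap2 = π + 2β = 181.1693°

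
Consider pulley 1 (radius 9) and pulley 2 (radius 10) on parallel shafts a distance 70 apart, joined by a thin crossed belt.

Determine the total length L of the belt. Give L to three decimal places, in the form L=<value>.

L=204.880

crossed belt: β = asin((r1+r2)/C) = asin(19/70) = 15.7493°
wrap1 = wrap2 = π + 2β = 211.4986°
tangent length = C·cosβ = 67.3721
L = (r1+r2)·wrap + 2·C·cosβ = 19·3.6913 + 2·67.3721 = 204.8798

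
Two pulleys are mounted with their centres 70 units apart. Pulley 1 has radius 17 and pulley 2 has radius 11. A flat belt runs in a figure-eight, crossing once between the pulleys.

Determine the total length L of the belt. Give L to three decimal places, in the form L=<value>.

crossed belt: β = asin((r1+r2)/C) = asin(28/70) = 23.5782°
wrap1 = wrap2 = π + 2β = 227.1564°
tangent length = C·cosβ = 64.1561
L = (r1+r2)·wrap + 2·C·cosβ = 28·3.9646 + 2·64.1561 = 239.3217

L=239.322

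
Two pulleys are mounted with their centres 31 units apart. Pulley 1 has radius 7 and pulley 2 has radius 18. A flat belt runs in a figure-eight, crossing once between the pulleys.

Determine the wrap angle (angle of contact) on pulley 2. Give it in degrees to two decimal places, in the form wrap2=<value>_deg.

crossed belt: β = asin((r1+r2)/C) = asin(25/31) = 53.7507°
wrap1 = wrap2 = π + 2β = 287.5014°

wrap2=287.50_deg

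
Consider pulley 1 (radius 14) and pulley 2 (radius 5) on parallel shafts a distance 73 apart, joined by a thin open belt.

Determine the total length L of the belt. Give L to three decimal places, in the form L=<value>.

L=206.801

open belt: β = asin((r2−r1)/C) = asin(-9/73) = -7.0819°
wrap1 = π − 2β = 194.1638°
wrap2 = π + 2β = 165.8362°
tangent length = C·cosβ = 72.4431
L = r1·wrap1 + r2·wrap2 + 2·C·cosβ = 14·3.3888 + 5·2.8944 + 2·72.4431 = 206.8013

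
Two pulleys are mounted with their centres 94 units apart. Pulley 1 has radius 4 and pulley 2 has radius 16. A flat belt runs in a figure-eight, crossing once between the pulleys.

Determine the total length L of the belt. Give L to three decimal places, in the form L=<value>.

crossed belt: β = asin((r1+r2)/C) = asin(20/94) = 12.2845°
wrap1 = wrap2 = π + 2β = 204.5690°
tangent length = C·cosβ = 91.8477
L = (r1+r2)·wrap + 2·C·cosβ = 20·3.5704 + 2·91.8477 = 255.1034

L=255.103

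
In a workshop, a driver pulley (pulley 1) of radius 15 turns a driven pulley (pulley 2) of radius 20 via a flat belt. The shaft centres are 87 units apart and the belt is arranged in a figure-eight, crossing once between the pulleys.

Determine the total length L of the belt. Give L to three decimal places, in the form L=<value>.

L=298.236

crossed belt: β = asin((r1+r2)/C) = asin(35/87) = 23.7220°
wrap1 = wrap2 = π + 2β = 227.4439°
tangent length = C·cosβ = 79.6492
L = (r1+r2)·wrap + 2·C·cosβ = 35·3.9696 + 2·79.6492 = 298.2361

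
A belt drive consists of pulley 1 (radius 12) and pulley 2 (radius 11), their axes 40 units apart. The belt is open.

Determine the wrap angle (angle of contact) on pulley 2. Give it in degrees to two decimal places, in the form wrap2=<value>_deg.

open belt: β = asin((r2−r1)/C) = asin(-1/40) = -1.4325°
wrap1 = π − 2β = 182.8651°
wrap2 = π + 2β = 177.1349°

wrap2=177.13_deg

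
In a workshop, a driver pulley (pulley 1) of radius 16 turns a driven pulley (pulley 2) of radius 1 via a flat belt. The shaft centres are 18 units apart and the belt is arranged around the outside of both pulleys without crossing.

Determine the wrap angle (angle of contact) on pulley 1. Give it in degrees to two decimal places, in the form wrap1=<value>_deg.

open belt: β = asin((r2−r1)/C) = asin(-15/18) = -56.4427°
wrap1 = π − 2β = 292.8854°
wrap2 = π + 2β = 67.1146°

wrap1=292.89_deg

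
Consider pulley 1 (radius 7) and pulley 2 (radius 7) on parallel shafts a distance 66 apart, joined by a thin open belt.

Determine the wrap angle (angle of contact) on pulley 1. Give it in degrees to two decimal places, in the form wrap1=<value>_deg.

open belt: β = asin((r2−r1)/C) = asin(0/66) = 0.0000°
wrap1 = π − 2β = 180.0000°
wrap2 = π + 2β = 180.0000°

wrap1=180.00_deg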